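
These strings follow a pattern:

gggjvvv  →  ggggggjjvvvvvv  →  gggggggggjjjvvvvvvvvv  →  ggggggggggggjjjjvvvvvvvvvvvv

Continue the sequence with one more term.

Term n consists of 3n g's, followed by n j's, followed by 3n v's (n = 1, 2, …).
At n = 5 the blocks have lengths 15, 5, 15.

gggggggggggggggjjjjjvvvvvvvvvvvvvvv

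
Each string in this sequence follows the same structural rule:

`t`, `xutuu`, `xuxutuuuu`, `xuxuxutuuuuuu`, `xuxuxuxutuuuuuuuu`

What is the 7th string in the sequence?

Every step adds xu to the front and uu to the end of the previous string.
From xuxuxuxutuuuuuuuu, 2 further steps: xuxuxuxutuuuuuuuu → xuxuxuxuxutuuuuuuuuuu → (answer).

xuxuxuxuxuxutuuuuuuuuuuuu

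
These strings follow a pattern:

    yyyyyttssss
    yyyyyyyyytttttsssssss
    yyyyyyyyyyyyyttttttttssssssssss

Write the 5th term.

The n-th term is 4n+1 y's then 3n-1 t's then 3n+1 s's (n = 1, 2, …).
For term 5, n = 5, so the run lengths are 21, 14, 16.

yyyyyyyyyyyyyyyyyyyyyttttttttttttttssssssssssssssss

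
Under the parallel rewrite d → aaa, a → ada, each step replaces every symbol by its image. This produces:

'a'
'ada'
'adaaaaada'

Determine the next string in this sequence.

Apply φ to adaaaaada symbol by symbol: a→ada, d→aaa, a→ada, a→ada, a→ada, a→ada, a→ada, d→aaa, a→ada; joined: ada aaa ada ada ada ada ada aaa ada.

adaaaaadaadaadaadaadaaaaada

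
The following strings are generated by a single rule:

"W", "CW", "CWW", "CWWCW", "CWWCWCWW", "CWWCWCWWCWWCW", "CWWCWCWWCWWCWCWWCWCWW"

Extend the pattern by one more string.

This is a Fibonacci-style word recurrence s(k) = s(k−1)·s(k−2): e.g. CW·W = CWW.
Continuing: CWWCWCWWCWWCWCWWCWCWW · CWWCWCWWCWWCW gives term 8.

CWWCWCWWCWWCWCWWCWCWWCWWCWCWWCWWCW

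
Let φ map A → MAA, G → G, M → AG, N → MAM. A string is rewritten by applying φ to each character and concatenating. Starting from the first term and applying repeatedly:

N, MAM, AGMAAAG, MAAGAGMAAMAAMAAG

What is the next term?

AGMAAMAAGMAAGAGMAAMAAAGMAAMAAAGMAAMAAG

Applying the rule to each of the 16 symbols of MAAGAGMAAMAAMAAG gives the pieces AG MAA MAA G MAA G AG MAA MAA AG MAA MAA AG MAA MAA G, which concatenate to the answer.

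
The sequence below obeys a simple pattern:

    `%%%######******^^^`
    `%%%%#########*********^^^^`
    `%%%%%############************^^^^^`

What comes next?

Each string has the form %^{n+1} #^{3n} *^{3n} ^^{n+1}, where the shown terms are n = 2, 3, 4.
Setting n = 5 gives 6, 15, 15, 6 characters in each block.

%%%%%%###############***************^^^^^^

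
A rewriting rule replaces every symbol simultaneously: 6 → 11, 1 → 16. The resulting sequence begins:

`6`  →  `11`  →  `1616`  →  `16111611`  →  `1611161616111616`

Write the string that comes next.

Rewriting the 16 symbols of 1611161616111616 one by one yields 16 11 16 16 16 11 16 11 16 11 16 16 16 11 16 11; concatenated:

16111616161116111611161616111611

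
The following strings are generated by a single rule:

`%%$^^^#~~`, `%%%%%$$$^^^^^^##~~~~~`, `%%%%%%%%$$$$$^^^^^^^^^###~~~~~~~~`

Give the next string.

%%%%%%%%%%%$$$$$$$^^^^^^^^^^^^####~~~~~~~~~~~

Each string has the form %^{3n-1} $^{2n-1} ^^{3n} #^{n} ~^{3n-1} (n = 1, 2, …).
At n = 4 the blocks have lengths 11, 7, 12, 4, 11.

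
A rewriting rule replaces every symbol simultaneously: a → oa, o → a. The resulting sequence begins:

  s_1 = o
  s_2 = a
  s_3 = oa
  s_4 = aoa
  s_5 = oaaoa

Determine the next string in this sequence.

aoaoaaoa

Expanding oaaoa: o→a, a→oa, a→oa, o→a, a→oa. Concatenated: a oa oa a oa.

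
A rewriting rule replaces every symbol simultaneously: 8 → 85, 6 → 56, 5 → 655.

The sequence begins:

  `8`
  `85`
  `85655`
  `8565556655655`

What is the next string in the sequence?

φ(8565556655655) expands symbol-by-symbol to 85 655 56 655 655 655 56 56 655 655 56 655 655; joining the 13 pieces gives the next term.

8565556655655655565665565556655655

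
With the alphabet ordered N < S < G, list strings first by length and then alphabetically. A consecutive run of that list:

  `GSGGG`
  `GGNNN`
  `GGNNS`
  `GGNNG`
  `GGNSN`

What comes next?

The successor of GGNSN increments the rightmost position that isn't already G and resets every position after it to N.

GGNSS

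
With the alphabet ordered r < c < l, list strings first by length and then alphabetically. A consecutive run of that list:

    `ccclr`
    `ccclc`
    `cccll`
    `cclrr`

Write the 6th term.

cclrl

Stepping forward 2 times from cclrr: cclrr → cclrc, then the target.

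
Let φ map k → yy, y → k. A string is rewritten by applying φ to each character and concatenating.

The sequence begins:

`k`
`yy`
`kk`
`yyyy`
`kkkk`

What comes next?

yyyyyyyy

Expanding kkkk: k→yy, k→yy, k→yy, k→yy. Concatenated: yy yy yy yy.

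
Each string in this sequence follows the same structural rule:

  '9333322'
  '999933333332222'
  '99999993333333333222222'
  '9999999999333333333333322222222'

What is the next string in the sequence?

Reading off run lengths: 9 runs 1, 4, 7, 10; 3 runs 4, 7, 10, 13; 2 runs 2, 4, 6, 8 — each is linear in n (n = 1, 2, …).
Setting n = 5 gives 13, 16, 10 characters in each block.

999999999999933333333333333332222222222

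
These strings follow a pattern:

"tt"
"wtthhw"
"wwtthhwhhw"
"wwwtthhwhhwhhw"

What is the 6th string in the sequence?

Each term wraps the previous one in w on the left and hhw on the right.
From wwwtthhwhhwhhw, 2 further steps: wwwtthhwhhwhhw → wwwwtthhwhhwhhwhhw → (answer).

wwwwwtthhwhhwhhwhhwhhw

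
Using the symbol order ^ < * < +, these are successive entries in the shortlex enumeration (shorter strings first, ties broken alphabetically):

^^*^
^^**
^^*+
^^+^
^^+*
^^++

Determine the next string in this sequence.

The successor of ^^++ increments the rightmost position that isn't already + and resets every position after it to ^.

^*^^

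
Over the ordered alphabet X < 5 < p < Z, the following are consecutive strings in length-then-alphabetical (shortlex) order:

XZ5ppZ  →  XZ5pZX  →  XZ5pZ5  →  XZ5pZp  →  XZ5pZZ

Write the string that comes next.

Treat XZ5pZZ as a base-4 numeral over the given alphabet and add one, carrying through any trailing Z's.

XZ5ZXX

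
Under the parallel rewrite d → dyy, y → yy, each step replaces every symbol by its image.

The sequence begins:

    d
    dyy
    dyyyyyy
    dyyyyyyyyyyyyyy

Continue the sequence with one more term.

dyyyyyyyyyyyyyyyyyyyyyyyyyyyyyy

φ(dyyyyyyyyyyyyyy) expands symbol-by-symbol to dyy yy yy yy yy yy yy yy yy yy yy yy yy yy yy; joining the 15 pieces gives the next term.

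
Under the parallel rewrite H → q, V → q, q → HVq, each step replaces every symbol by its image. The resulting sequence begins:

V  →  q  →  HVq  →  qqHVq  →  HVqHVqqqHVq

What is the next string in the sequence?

Apply φ to HVqHVqqqHVq symbol by symbol: H→q, V→q, q→HVq, H→q, V→q, q→HVq, q→HVq, q→HVq, H→q, V→q, q→HVq; joined: q q HVq q q HVq HVq HVq q q HVq.

qqHVqqqHVqHVqHVqqqHVq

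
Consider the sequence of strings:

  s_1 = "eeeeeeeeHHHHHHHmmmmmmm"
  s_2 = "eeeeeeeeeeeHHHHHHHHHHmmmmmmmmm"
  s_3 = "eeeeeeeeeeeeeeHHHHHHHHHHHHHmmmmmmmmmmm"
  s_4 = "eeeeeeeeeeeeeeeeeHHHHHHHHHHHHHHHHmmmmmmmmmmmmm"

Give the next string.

Term n consists of 3n+2 e's, followed by 3n+1 H's, followed by 2n+3 m's, where the shown terms are n = 2, 3, 4, 5.
At n = 6 the blocks have lengths 20, 19, 15.

eeeeeeeeeeeeeeeeeeeeHHHHHHHHHHHHHHHHHHHmmmmmmmmmmmmmmm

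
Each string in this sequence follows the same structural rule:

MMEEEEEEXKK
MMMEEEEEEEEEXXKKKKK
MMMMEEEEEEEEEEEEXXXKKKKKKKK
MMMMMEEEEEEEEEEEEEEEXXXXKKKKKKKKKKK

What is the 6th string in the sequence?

MMMMMMMEEEEEEEEEEEEEEEEEEEEEXXXXXXKKKKKKKKKKKKKKKKK

Reading off run lengths: M runs 2, 3, 4, 5; E runs 6, 9, 12, 15; X runs 1, 2, 3, 4; K runs 2, 5, 8, 11 — each is linear in n (n = 1, 2, …).
Setting n = 6 gives 7, 21, 6, 17 characters in each block.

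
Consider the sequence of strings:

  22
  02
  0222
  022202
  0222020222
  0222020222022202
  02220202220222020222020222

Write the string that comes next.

022202022202220202220202220222020222022202

From term 3 onward, concatenate the last term with the second-to-last: 02·22 = 0222, 0222·02 = 022202, …
The next term joins 02220202220222020222020222 and 0222020222022202.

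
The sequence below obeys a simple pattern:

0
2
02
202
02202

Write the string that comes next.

20202202

This is a Fibonacci-style word recurrence s(k) = s(k−2)·s(k−1): e.g. 0·2 = 02.
So term 6 is 202·02202.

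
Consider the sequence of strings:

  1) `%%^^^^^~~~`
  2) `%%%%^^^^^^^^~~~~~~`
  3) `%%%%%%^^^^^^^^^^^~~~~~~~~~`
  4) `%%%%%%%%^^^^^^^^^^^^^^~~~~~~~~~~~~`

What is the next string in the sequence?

%%%%%%%%%%^^^^^^^^^^^^^^^^^~~~~~~~~~~~~~~~

Each string has the form %^{2n} ^^{3n+2} ~^{3n} (n = 1, 2, …).
Setting n = 5 gives 10, 17, 15 characters in each block.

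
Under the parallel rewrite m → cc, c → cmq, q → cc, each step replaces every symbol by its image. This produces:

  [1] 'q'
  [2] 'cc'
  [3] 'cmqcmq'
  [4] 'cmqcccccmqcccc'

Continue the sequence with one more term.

Applying the rule to each of the 14 symbols of cmqcccccmqcccc gives the pieces cmq cc cc cmq cmq cmq cmq cmq cc cc cmq cmq cmq cmq, which concatenate to the answer.

cmqcccccmqcmqcmqcmqcmqcccccmqcmqcmqcmq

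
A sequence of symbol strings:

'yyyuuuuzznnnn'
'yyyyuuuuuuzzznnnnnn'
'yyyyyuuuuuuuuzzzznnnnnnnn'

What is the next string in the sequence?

Each string has the form y^{n+2} u^{2n+2} z^{n+1} n^{2n+2} (n = 1, 2, …).
For the next term, n = 4, so the run lengths are 6, 10, 5, 10.

yyyyyyuuuuuuuuuuzzzzznnnnnnnnnn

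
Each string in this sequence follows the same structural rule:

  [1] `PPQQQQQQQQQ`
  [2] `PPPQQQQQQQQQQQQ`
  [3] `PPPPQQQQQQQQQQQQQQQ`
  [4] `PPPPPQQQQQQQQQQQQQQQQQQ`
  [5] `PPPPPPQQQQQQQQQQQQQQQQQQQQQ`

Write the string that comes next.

PPPPPPPQQQQQQQQQQQQQQQQQQQQQQQQ

Each string has the form P^{n-1} Q^{3n}, where the shown terms are n = 3, 4, 5, 6, 7.
Setting n = 8 gives 7, 24 characters in each block.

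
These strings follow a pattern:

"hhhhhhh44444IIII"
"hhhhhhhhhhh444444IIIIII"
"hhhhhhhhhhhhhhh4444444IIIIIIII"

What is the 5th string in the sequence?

hhhhhhhhhhhhhhhhhhhhhhh444444444IIIIIIIIIIII

Term n consists of 4n-1 h's, followed by n+3 4's, followed by 2n I's, where the shown terms are n = 2, 3, 4.
For term 5, n = 6, so the run lengths are 23, 9, 12.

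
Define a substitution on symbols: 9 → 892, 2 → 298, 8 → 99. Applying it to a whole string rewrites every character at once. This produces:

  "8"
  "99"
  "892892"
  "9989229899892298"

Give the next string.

Rewriting the 16 symbols of 9989229899892298 one by one yields 892 892 99 892 298 298 892 99 892 892 99 892 298 298 892 99; concatenated:

89289299892298298892998928929989229829889299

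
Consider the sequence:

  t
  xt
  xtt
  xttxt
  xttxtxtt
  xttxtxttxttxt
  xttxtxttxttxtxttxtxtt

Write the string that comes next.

xttxtxttxttxtxttxtxttxttxtxttxttxt

From term 3 onward, concatenate the last term with the second-to-last: xt·t = xtt, xtt·xt = xttxt, …
So term 8 is xttxtxttxttxtxttxtxtt·xttxtxttxttxt.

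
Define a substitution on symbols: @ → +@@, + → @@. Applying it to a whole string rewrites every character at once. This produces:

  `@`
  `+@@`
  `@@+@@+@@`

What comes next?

Expanding @@+@@+@@: @→+@@, @→+@@, +→@@, @→+@@, @→+@@, +→@@, @→+@@, @→+@@. Concatenated: +@@ +@@ @@ +@@ +@@ @@ +@@ +@@.

+@@+@@@@+@@+@@@@+@@+@@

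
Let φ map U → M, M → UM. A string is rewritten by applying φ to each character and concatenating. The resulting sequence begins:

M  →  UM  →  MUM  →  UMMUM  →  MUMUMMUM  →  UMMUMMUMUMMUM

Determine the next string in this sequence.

Applying the rule to each of the 13 symbols of UMMUMMUMUMMUM gives the pieces M UM UM M UM UM M UM M UM UM M UM, which concatenate to the answer.

MUMUMMUMUMMUMMUMUMMUM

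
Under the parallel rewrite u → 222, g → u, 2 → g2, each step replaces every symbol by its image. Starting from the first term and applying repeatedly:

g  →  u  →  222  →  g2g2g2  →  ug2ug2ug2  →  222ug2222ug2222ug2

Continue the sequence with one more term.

g2g2g2222ug2g2g2g2222ug2g2g2g2222ug2

Replace each of the 18 characters of 222ug2222ug2222ug2 in place — g2 g2 g2 222 u g2 g2 g2 g2 222 u g2 g2 g2 g2 222 u g2 — and concatenate.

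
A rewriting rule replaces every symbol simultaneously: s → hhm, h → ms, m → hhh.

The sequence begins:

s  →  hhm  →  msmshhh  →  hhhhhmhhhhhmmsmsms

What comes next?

φ(hhhhhmhhhhhmmsmsms) expands symbol-by-symbol to ms ms ms ms ms hhh ms ms ms ms ms hhh hhh hhm hhh hhm hhh hhm; joining the 18 pieces gives the next term.

msmsmsmsmshhhmsmsmsmsmshhhhhhhhmhhhhhmhhhhhm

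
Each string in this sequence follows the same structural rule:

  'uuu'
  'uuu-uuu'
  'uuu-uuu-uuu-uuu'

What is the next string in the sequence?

uuu-uuu-uuu-uuu-uuu-uuu-uuu-uuu

Every step duplicates the string with '-' between the halves.
So the next term is two copies of uuu-uuu-uuu-uuu with '-' between the halves.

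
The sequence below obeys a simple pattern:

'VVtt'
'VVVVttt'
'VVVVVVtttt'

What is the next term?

VVVVVVVVttttt

Reading off run lengths: V runs 2, 4, 6; t runs 2, 3, 4 — each is linear in n (n = 1, 2, …).
For the next term, n = 4, so the run lengths are 8, 5.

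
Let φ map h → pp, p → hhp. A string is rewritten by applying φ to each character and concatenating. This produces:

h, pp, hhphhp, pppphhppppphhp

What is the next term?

Applying the rule to each of the 14 symbols of pppphhppppphhp gives the pieces hhp hhp hhp hhp pp pp hhp hhp hhp hhp hhp pp pp hhp, which concatenate to the answer.

hhphhphhphhppppphhphhphhphhphhppppphhp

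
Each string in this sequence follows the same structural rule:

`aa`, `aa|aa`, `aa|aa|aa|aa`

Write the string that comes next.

aa|aa|aa|aa|aa|aa|aa|aa

Each string is two copies of the previous one joined by '|'.
One more doubling of aa|aa|aa|aa gives the answer.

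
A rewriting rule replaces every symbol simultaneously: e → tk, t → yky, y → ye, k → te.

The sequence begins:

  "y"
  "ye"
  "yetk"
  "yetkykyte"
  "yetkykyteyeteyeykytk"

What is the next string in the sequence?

yetkykyteyeteyeykytkyetkykytkyetkyeteyeykyte

Applying the rule to each of the 20 symbols of yetkykyteyeteyeykytk gives the pieces ye tk yky te ye te ye yky tk ye tk yky tk ye tk ye te ye yky te, which concatenate to the answer.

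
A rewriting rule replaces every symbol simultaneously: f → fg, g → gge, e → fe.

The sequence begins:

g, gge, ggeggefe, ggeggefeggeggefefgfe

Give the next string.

Replace each of the 20 characters of ggeggefeggeggefefgfe in place — gge gge fe gge gge fe fg fe gge gge fe gge gge fe fg fe fg gge fg fe — and concatenate.

ggeggefeggeggefefgfeggeggefeggeggefefgfefgggefgfe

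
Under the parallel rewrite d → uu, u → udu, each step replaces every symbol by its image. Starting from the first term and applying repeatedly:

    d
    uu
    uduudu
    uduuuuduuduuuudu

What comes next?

φ(uduuuuduuduuuudu) expands symbol-by-symbol to udu uu udu udu udu udu uu udu udu uu udu udu udu udu uu udu; joining the 16 pieces gives the next term.

uduuuuduuduuduuduuuuduuduuuuduuduuduuduuuudu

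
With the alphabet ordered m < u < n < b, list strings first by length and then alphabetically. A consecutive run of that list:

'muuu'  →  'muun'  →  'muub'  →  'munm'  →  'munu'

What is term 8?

mubm

Stepping forward 3 times from munu: munu → munn → munb, then the target.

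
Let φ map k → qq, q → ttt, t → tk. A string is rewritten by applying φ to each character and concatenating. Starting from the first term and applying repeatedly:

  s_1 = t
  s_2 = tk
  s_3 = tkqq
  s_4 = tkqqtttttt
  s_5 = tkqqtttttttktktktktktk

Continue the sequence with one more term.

Applying the rule to each of the 22 symbols of tkqqtttttttktktktktktk gives the pieces tk qq ttt ttt tk tk tk tk tk tk tk qq tk qq tk qq tk qq tk qq tk qq, which concatenate to the answer.

tkqqtttttttktktktktktktkqqtkqqtkqqtkqqtkqqtkqq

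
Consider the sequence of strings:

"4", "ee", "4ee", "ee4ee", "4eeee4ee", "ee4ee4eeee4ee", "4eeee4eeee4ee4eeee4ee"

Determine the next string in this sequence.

From term 3 onward, concatenate the second-to-last term with the last: 4·ee = 4ee, ee·4ee = ee4ee, …
So term 8 is ee4ee4eeee4ee·4eeee4eeee4ee4eeee4ee.

ee4ee4eeee4ee4eeee4eeee4ee4eeee4ee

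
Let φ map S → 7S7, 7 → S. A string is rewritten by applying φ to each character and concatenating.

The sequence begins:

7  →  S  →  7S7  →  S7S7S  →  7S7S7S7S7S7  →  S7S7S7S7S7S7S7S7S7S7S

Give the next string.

φ(S7S7S7S7S7S7S7S7S7S7S) expands symbol-by-symbol to 7S7 S 7S7 S 7S7 S 7S7 S 7S7 S 7S7 S 7S7 S 7S7 S 7S7 S 7S7 S 7S7; joining the 21 pieces gives the next term.

7S7S7S7S7S7S7S7S7S7S7S7S7S7S7S7S7S7S7S7S7S7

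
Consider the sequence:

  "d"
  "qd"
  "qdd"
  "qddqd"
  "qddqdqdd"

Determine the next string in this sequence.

qddqdqddqddqd

From term 3 onward, concatenate the last term with the second-to-last: qd·d = qdd, qdd·qd = qddqd, …
So term 6 is qddqdqdd·qddqd.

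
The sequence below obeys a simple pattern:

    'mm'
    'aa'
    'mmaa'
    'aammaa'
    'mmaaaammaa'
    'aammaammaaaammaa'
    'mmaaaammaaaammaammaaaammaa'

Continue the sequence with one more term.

aammaammaaaammaammaaaammaaaammaammaaaammaa

From term 3 onward, concatenate the second-to-last term with the last: mm·aa = mmaa, aa·mmaa = aammaa, …
Continuing: aammaammaaaammaa · mmaaaammaaaammaammaaaammaa gives term 8.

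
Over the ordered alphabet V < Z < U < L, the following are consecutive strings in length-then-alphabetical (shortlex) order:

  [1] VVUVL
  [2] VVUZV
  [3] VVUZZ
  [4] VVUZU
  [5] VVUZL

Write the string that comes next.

VVUUV

Find the rightmost character of VVUZL below L, bump it to the next letter, and reset everything to its right to V.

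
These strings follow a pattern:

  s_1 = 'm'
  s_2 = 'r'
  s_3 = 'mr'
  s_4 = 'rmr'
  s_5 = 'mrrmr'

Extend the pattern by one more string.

rmrmrrmr

From term 3 onward, concatenate the second-to-last term with the last: m·r = mr, r·mr = rmr, …
The next term joins rmr and mrrmr.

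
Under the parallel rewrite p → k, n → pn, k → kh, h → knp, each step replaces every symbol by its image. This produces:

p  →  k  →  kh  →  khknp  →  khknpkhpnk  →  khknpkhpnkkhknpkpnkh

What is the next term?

Replace each of the 20 characters of khknpkhpnkkhknpkpnkh in place — kh knp kh pn k kh knp k pn kh kh knp kh pn k kh k pn kh knp — and concatenate.

khknpkhpnkkhknpkpnkhkhknpkhpnkkhkpnkhknp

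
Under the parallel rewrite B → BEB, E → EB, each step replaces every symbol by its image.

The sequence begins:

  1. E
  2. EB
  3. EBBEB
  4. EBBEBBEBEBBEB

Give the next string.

Rewriting the 13 symbols of EBBEBBEBEBBEB one by one yields EB BEB BEB EB BEB BEB EB BEB EB BEB BEB EB BEB; concatenated:

EBBEBBEBEBBEBBEBEBBEBEBBEBBEBEBBEB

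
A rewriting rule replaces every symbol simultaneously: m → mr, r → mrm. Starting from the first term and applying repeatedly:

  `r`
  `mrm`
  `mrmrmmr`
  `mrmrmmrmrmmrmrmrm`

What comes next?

Replace each of the 17 characters of mrmrmmrmrmmrmrmrm in place — mr mrm mr mrm mr mr mrm mr mrm mr mr mrm mr mrm mr mrm mr — and concatenate.

mrmrmmrmrmmrmrmrmmrmrmmrmrmrmmrmrmmrmrmmr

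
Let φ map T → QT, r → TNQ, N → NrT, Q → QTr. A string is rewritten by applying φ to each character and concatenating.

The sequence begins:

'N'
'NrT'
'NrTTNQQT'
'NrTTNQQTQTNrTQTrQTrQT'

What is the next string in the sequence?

NrTTNQQTQTNrTQTrQTrQTQTrQTNrTTNQQTQTrQTTNQQTrQTTNQQTrQT

Applying the rule to each of the 21 symbols of NrTTNQQTQTNrTQTrQTrQT gives the pieces NrT TNQ QT QT NrT QTr QTr QT QTr QT NrT TNQ QT QTr QT TNQ QTr QT TNQ QTr QT, which concatenate to the answer.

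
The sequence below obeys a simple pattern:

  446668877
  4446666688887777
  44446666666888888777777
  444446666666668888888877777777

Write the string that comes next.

4444446666666666688888888887777777777

Each string has the form 4^{n} 6^{2n-1} 8^{2n-2} 7^{2n-2}, where the shown terms are n = 2, 3, 4, 5.
Setting n = 6 gives 6, 11, 10, 10 characters in each block.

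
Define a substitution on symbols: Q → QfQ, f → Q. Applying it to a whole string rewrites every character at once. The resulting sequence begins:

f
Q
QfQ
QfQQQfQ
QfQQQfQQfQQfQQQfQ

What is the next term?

QfQQQfQQfQQfQQQfQQfQQQfQQfQQQfQQfQQfQQQfQ

Replace each of the 17 characters of QfQQQfQQfQQfQQQfQ in place — QfQ Q QfQ QfQ QfQ Q QfQ QfQ Q QfQ QfQ Q QfQ QfQ QfQ Q QfQ — and concatenate.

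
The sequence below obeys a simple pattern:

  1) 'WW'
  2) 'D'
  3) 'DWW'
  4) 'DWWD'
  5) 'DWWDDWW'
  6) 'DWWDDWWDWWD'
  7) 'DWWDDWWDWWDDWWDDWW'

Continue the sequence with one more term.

From term 3 onward, concatenate the last term with the second-to-last: D·WW = DWW, DWW·D = DWWD, …
The next term joins DWWDDWWDWWDDWWDDWW and DWWDDWWDWWD.

DWWDDWWDWWDDWWDDWWDWWDDWWDWWD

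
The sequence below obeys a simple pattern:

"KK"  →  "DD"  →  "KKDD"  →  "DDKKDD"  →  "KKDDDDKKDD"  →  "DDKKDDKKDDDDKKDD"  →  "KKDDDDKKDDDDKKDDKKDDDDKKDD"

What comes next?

This is a Fibonacci-style word recurrence s(k) = s(k−2)·s(k−1): e.g. KK·DD = KKDD.
So term 8 is DDKKDDKKDDDDKKDD·KKDDDDKKDDDDKKDDKKDDDDKKDD.

DDKKDDKKDDDDKKDDKKDDDDKKDDDDKKDDKKDDDDKKDD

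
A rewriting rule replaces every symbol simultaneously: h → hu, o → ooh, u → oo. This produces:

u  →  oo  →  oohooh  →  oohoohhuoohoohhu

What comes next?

Rewriting the 16 symbols of oohoohhuoohoohhu one by one yields ooh ooh hu ooh ooh hu hu oo ooh ooh hu ooh ooh hu hu oo; concatenated:

oohoohhuoohoohhuhuoooohoohhuoohoohhuhuoo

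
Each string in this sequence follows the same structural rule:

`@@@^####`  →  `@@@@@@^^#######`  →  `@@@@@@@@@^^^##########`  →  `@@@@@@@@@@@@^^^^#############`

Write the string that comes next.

@@@@@@@@@@@@@@@^^^^^################

The n-th term is 3n @'s then n ^'s then 3n+1 #'s (n = 1, 2, …).
Setting n = 5 gives 15, 5, 16 characters in each block.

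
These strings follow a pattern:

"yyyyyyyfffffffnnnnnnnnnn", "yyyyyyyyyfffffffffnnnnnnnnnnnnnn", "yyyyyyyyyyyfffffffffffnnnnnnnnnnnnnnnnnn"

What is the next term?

Reading off run lengths: y runs 7, 9, 11; f runs 7, 9, 11; n runs 10, 14, 18 — each is linear in n, where the shown terms are n = 3, 4, 5.
Setting n = 6 gives 13, 13, 22 characters in each block.

yyyyyyyyyyyyyfffffffffffffnnnnnnnnnnnnnnnnnnnnnn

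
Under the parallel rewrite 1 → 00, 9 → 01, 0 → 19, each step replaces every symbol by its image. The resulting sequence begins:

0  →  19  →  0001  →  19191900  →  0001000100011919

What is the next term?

Rewriting the 16 symbols of 0001000100011919 one by one yields 19 19 19 00 19 19 19 00 19 19 19 00 00 01 00 01; concatenated:

19191900191919001919190000010001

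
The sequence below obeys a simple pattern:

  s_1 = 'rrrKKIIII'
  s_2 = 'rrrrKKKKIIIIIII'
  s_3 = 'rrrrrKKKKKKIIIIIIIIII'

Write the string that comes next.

Reading off run lengths: r runs 3, 4, 5; K runs 2, 4, 6; I runs 4, 7, 10 — each is linear in n (n = 1, 2, …).
Setting n = 4 gives 6, 8, 13 characters in each block.

rrrrrrKKKKKKKKIIIIIIIIIIIII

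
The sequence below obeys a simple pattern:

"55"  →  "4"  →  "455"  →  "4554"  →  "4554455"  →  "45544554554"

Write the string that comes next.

From term 3 onward, concatenate the last term with the second-to-last: 4·55 = 455, 455·4 = 4554, …
The next term joins 45544554554 and 4554455.

455445545544554455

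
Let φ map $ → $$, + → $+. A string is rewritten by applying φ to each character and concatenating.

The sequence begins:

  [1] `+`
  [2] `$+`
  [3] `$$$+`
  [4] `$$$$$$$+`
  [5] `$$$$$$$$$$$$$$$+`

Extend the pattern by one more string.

$$$$$$$$$$$$$$$$$$$$$$$$$$$$$$$+

φ($$$$$$$$$$$$$$$+) expands symbol-by-symbol to $$ $$ $$ $$ $$ $$ $$ $$ $$ $$ $$ $$ $$ $$ $$ $+; joining the 16 pieces gives the next term.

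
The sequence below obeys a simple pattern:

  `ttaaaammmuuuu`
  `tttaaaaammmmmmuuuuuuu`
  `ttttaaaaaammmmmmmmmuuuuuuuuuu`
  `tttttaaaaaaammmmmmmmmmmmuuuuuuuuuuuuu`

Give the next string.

The n-th term is n+1 t's then n+3 a's then 3n m's then 3n+1 u's (n = 1, 2, …).
At n = 5 the blocks have lengths 6, 8, 15, 16.

ttttttaaaaaaaammmmmmmmmmmmmmmuuuuuuuuuuuuuuuu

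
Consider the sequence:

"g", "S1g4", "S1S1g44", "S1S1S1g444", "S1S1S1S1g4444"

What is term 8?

S1S1S1S1S1S1S1g4444444

Each term wraps the previous one in S1 on the left and 4 on the right.
From S1S1S1S1g4444, 3 further steps: S1S1S1S1g4444 → S1S1S1S1S1g44444 → S1S1S1S1S1S1g444444 → (answer).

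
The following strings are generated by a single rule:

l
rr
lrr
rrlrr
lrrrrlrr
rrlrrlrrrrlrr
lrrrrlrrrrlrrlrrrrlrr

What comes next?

Each term (from the third on) is the two preceding terms concatenated in order: term 3 = l·rr = lrr.
The next term joins rrlrrlrrrrlrr and lrrrrlrrrrlrrlrrrrlrr.

rrlrrlrrrrlrrlrrrrlrrrrlrrlrrrrlrr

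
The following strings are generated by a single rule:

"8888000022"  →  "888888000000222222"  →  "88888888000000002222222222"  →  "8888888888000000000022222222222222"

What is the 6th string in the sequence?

Each string has the form 8^{2n+2} 0^{2n+2} 2^{4n-2} (n = 1, 2, …).
For term 6, n = 6, so the run lengths are 14, 14, 22.

88888888888888000000000000002222222222222222222222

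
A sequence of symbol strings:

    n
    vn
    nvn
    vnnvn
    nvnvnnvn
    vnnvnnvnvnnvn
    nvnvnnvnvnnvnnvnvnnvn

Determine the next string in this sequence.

From term 3 onward, concatenate the second-to-last term with the last: n·vn = nvn, vn·nvn = vnnvn, …
So term 8 is vnnvnnvnvnnvn·nvnvnnvnvnnvnnvnvnnvn.

vnnvnnvnvnnvnnvnvnnvnvnnvnnvnvnnvn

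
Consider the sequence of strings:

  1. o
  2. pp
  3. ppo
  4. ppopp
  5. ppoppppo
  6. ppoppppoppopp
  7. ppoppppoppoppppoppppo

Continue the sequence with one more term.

ppoppppoppoppppoppppoppoppppoppopp

From term 3 onward, concatenate the last term with the second-to-last: pp·o = ppo, ppo·pp = ppopp, …
The next term joins ppoppppoppoppppoppppo and ppoppppoppopp.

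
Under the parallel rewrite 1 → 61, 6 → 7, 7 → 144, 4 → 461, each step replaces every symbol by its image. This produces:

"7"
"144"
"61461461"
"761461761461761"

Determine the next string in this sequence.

Rewriting the 15 symbols of 761461761461761 one by one yields 144 7 61 461 7 61 144 7 61 461 7 61 144 7 61; concatenated:

144761461761144761461761144761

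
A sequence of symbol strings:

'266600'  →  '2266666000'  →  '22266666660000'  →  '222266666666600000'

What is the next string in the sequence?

Reading off run lengths: 2 runs 1, 2, 3, 4; 6 runs 3, 5, 7, 9; 0 runs 2, 3, 4, 5 — each is linear in n (n = 1, 2, …).
Setting n = 5 gives 5, 11, 6 characters in each block.

2222266666666666000000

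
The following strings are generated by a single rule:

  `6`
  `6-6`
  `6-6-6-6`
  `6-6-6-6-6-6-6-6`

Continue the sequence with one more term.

Every step duplicates the string with '-' between the halves.
One more doubling of 6-6-6-6-6-6-6-6 gives the answer.

6-6-6-6-6-6-6-6-6-6-6-6-6-6-6-6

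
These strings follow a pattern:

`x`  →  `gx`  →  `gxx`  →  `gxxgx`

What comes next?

gxxgxgxx

This is a Fibonacci-style word recurrence s(k) = s(k−1)·s(k−2): e.g. gx·x = gxx.
So term 5 is gxxgx·gxx.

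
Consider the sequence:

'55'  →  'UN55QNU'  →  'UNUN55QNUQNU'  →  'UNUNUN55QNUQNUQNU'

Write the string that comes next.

UNUNUNUN55QNUQNUQNUQNU

Every step adds UN to the front and QNU to the end of the previous string.
So the next term is UN·UNUNUN55QNUQNUQNU·QNU.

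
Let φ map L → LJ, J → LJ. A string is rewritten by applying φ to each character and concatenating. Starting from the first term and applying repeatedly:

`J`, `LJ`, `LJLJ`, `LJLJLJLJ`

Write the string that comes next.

LJLJLJLJLJLJLJLJ

Apply φ to LJLJLJLJ symbol by symbol: L→LJ, J→LJ, L→LJ, J→LJ, L→LJ, J→LJ, L→LJ, J→LJ; joined: LJ LJ LJ LJ LJ LJ LJ LJ.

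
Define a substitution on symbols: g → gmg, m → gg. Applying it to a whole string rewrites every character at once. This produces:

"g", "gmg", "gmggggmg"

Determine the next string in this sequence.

gmggggmggmggmggmggggmg

Apply φ to gmggggmg symbol by symbol: g→gmg, m→gg, g→gmg, g→gmg, g→gmg, g→gmg, m→gg, g→gmg; joined: gmg gg gmg gmg gmg gmg gg gmg.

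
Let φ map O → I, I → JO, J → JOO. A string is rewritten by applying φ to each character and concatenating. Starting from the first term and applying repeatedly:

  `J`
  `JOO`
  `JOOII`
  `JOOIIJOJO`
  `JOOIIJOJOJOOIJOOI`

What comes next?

JOOIIJOJOJOOIJOOIJOOIIJOJOOIIJO

Replace each of the 17 characters of JOOIIJOJOJOOIJOOI in place — JOO I I JO JO JOO I JOO I JOO I I JO JOO I I JO — and concatenate.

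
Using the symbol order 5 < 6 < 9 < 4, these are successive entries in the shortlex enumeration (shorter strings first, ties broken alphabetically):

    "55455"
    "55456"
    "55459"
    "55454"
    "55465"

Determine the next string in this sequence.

Find the rightmost character of 55465 below 4, bump it to the next letter, and reset everything to its right to 5.

55466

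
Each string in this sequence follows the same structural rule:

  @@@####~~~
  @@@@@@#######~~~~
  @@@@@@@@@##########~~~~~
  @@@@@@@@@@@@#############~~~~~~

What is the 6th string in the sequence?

@@@@@@@@@@@@@@@@@@###################~~~~~~~~

The n-th term is 3n @'s then 3n+1 #'s then n+2 ~'s (n = 1, 2, …).
For term 6, n = 6, so the run lengths are 18, 19, 8.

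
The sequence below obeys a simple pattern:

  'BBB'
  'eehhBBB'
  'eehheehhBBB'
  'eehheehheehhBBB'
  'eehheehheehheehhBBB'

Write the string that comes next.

Every step adds eehh at the front: s(k+1) = eehh·s(k).
Applying this once more to eehheehheehheehhBBB:

eehheehheehheehheehhBBB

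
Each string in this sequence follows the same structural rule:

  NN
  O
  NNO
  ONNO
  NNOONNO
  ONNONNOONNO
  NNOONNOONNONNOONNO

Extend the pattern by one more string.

From term 3 onward, concatenate the second-to-last term with the last: NN·O = NNO, O·NNO = ONNO, …
So term 8 is ONNONNOONNO·NNOONNOONNONNOONNO.

ONNONNOONNONNOONNOONNONNOONNO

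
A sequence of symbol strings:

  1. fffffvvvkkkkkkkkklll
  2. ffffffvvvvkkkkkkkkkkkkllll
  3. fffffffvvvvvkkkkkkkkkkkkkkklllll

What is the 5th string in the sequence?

The n-th term is n+2 f's then n v's then 3n k's then n l's, where the shown terms are n = 3, 4, 5.
For term 5, n = 7, so the run lengths are 9, 7, 21, 7.

fffffffffvvvvvvvkkkkkkkkkkkkkkkkkkkkklllllll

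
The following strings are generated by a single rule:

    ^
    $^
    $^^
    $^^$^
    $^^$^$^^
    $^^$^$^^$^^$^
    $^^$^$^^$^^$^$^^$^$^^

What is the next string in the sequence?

From term 3 onward, concatenate the last term with the second-to-last: $^·^ = $^^, $^^·$^ = $^^$^, …
Continuing: $^^$^$^^$^^$^$^^$^$^^ · $^^$^$^^$^^$^ gives term 8.

$^^$^$^^$^^$^$^^$^$^^$^^$^$^^$^^$^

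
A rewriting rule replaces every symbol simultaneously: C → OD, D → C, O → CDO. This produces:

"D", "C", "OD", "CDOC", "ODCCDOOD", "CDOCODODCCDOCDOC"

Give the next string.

φ(CDOCODODCCDOCDOC) expands symbol-by-symbol to OD C CDO OD CDO C CDO C OD OD C CDO OD C CDO OD; joining the 16 pieces gives the next term.

ODCCDOODCDOCCDOCODODCCDOODCCDOOD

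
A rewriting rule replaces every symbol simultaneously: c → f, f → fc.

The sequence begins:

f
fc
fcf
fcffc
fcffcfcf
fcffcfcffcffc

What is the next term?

fcffcfcffcffcfcffcfcf

φ(fcffcfcffcffc) expands symbol-by-symbol to fc f fc fc f fc f fc fc f fc fc f; joining the 13 pieces gives the next term.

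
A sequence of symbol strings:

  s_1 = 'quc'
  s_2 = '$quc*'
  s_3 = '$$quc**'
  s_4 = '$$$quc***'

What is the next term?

$$$$quc****

Every step adds $ to the front and * to the end of the previous string.
One more step from $$$quc*** gives the answer.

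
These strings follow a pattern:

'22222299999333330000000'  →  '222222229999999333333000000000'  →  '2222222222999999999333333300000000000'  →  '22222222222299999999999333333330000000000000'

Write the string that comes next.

The n-th term is 2n 2's then 2n-1 9's then n+2 3's then 2n+1 0's, where the shown terms are n = 3, 4, 5, 6.
At n = 7 the blocks have lengths 14, 13, 9, 15.

222222222222229999999999999333333333000000000000000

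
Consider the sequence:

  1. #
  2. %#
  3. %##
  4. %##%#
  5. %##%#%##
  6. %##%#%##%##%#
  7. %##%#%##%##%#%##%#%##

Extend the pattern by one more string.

This is a Fibonacci-style word recurrence s(k) = s(k−1)·s(k−2): e.g. %#·# = %##.
So term 8 is %##%#%##%##%#%##%#%##·%##%#%##%##%#.

%##%#%##%##%#%##%#%##%##%#%##%##%#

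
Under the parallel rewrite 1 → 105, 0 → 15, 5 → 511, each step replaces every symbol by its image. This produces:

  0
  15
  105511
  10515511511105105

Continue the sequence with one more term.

Replace each of the 17 characters of 10515511511105105 in place — 105 15 511 105 511 511 105 105 511 105 105 105 15 511 105 15 511 — and concatenate.

105155111055115111051055111051051051551110515511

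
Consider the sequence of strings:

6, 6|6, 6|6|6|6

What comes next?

Every step duplicates the string with '|' between the halves.
So the next term is two copies of 6|6|6|6 with '|' between the halves.

6|6|6|6|6|6|6|6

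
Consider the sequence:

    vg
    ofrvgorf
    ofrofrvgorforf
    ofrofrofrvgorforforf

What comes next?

Each term wraps the previous one in ofr on the left and orf on the right.
Applying this once more to ofrofrofrvgorforforf:

ofrofrofrofrvgorforforforf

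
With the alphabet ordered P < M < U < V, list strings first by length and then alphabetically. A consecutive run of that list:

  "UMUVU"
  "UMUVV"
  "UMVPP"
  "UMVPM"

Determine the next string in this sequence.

UMVPU

Find the rightmost character of UMVPM below V, bump it to the next letter, and reset everything to its right to P.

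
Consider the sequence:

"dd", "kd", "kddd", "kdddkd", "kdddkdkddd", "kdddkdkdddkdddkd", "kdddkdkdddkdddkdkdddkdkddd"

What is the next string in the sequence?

Each term (from the third on) is the previous term followed by the one before it: term 3 = kd·dd = kddd.
Continuing: kdddkdkdddkdddkdkdddkdkddd · kdddkdkdddkdddkd gives term 8.

kdddkdkdddkdddkdkdddkdkdddkdddkdkdddkdddkd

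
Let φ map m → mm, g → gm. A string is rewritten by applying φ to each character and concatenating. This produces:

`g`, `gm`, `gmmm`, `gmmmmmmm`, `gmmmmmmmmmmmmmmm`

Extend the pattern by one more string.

gmmmmmmmmmmmmmmmmmmmmmmmmmmmmmmm

Applying the rule to each of the 16 symbols of gmmmmmmmmmmmmmmm gives the pieces gm mm mm mm mm mm mm mm mm mm mm mm mm mm mm mm, which concatenate to the answer.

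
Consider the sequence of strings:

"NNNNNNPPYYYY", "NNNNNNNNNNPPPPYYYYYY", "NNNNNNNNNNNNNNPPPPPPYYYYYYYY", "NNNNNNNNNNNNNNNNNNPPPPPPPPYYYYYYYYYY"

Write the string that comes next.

NNNNNNNNNNNNNNNNNNNNNNPPPPPPPPPPYYYYYYYYYYYY

Term n consists of 4n+2 N's, followed by 2n P's, followed by 2n+2 Y's (n = 1, 2, …).
Setting n = 5 gives 22, 10, 12 characters in each block.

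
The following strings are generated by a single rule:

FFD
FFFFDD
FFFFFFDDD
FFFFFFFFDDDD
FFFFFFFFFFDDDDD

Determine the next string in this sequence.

The n-th term is 2n F's then n D's (n = 1, 2, …).
Setting n = 6 gives 12, 6 characters in each block.

FFFFFFFFFFFFDDDDDD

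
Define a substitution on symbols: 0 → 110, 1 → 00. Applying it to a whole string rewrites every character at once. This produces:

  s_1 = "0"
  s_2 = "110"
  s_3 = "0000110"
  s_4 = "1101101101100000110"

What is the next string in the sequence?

00001100000110000011000001101101101101100000110

Applying the rule to each of the 19 symbols of 1101101101100000110 gives the pieces 00 00 110 00 00 110 00 00 110 00 00 110 110 110 110 110 00 00 110, which concatenate to the answer.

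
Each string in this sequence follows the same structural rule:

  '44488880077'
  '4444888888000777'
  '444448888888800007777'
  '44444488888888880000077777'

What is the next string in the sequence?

4444444888888888888000000777777

The n-th term is n+1 4's then 2n 8's then n 0's then n 7's, where the shown terms are n = 2, 3, 4, 5.
For the next term, n = 6, so the run lengths are 7, 12, 6, 6.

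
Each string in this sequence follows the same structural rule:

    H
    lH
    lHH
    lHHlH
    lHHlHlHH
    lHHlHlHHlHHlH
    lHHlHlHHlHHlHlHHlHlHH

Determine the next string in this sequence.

lHHlHlHHlHHlHlHHlHlHHlHHlHlHHlHHlH

Each term (from the third on) is the previous term followed by the one before it: term 3 = lH·H = lHH.
Continuing: lHHlHlHHlHHlHlHHlHlHH · lHHlHlHHlHHlH gives term 8.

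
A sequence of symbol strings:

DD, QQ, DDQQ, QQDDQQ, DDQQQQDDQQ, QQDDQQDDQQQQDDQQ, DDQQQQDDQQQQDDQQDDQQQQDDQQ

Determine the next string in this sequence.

QQDDQQDDQQQQDDQQDDQQQQDDQQQQDDQQDDQQQQDDQQ

Each term (from the third on) is the two preceding terms concatenated in order: term 3 = DD·QQ = DDQQ.
So term 8 is QQDDQQDDQQQQDDQQ·DDQQQQDDQQQQDDQQDDQQQQDDQQ.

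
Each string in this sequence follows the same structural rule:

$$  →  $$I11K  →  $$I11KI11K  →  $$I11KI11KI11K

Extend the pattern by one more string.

$$I11KI11KI11KI11K

The strings grow by a fixed suffix I11K each time.
So the next term is $$I11KI11KI11K·I11K.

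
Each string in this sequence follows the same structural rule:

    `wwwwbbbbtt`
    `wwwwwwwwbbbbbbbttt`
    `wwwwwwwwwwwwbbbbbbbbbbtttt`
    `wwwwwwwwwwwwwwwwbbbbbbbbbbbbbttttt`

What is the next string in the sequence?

wwwwwwwwwwwwwwwwwwwwbbbbbbbbbbbbbbbbtttttt

Reading off run lengths: w runs 4, 8, 12, 16; b runs 4, 7, 10, 13; t runs 2, 3, 4, 5 — each is linear in n (n = 1, 2, …).
Setting n = 5 gives 20, 16, 6 characters in each block.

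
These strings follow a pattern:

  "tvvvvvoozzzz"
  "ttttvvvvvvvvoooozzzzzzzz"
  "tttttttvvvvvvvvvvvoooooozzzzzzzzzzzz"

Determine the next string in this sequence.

Reading off run lengths: t runs 1, 4, 7; v runs 5, 8, 11; o runs 2, 4, 6; z runs 4, 8, 12 — each is linear in n (n = 1, 2, …).
Setting n = 4 gives 10, 14, 8, 16 characters in each block.

ttttttttttvvvvvvvvvvvvvvoooooooozzzzzzzzzzzzzzzz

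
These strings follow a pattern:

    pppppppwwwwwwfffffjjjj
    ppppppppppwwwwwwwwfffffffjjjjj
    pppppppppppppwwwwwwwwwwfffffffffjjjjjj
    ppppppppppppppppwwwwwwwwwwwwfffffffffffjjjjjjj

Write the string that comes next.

Reading off run lengths: p runs 7, 10, 13, 16; w runs 6, 8, 10, 12; f runs 5, 7, 9, 11; j runs 4, 5, 6, 7 — each is linear in n, where the shown terms are n = 3, 4, 5, 6.
Setting n = 7 gives 19, 14, 13, 8 characters in each block.

pppppppppppppppppppwwwwwwwwwwwwwwfffffffffffffjjjjjjjj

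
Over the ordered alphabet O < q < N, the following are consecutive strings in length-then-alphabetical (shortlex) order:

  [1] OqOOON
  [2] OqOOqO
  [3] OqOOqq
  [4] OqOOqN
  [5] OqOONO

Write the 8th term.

Continuing the enumeration 3 steps past OqOONO: OqOONO → OqOONq → OqOONN → (answer).

OqOqOO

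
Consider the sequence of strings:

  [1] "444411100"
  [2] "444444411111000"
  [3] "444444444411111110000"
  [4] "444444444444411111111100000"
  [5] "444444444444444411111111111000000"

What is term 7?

444444444444444444444411111111111111100000000

Each string has the form 4^{3n-2} 1^{2n-1} 0^{n}, where the shown terms are n = 2, 3, 4, 5, 6.
For term 7, n = 8, so the run lengths are 22, 15, 8.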